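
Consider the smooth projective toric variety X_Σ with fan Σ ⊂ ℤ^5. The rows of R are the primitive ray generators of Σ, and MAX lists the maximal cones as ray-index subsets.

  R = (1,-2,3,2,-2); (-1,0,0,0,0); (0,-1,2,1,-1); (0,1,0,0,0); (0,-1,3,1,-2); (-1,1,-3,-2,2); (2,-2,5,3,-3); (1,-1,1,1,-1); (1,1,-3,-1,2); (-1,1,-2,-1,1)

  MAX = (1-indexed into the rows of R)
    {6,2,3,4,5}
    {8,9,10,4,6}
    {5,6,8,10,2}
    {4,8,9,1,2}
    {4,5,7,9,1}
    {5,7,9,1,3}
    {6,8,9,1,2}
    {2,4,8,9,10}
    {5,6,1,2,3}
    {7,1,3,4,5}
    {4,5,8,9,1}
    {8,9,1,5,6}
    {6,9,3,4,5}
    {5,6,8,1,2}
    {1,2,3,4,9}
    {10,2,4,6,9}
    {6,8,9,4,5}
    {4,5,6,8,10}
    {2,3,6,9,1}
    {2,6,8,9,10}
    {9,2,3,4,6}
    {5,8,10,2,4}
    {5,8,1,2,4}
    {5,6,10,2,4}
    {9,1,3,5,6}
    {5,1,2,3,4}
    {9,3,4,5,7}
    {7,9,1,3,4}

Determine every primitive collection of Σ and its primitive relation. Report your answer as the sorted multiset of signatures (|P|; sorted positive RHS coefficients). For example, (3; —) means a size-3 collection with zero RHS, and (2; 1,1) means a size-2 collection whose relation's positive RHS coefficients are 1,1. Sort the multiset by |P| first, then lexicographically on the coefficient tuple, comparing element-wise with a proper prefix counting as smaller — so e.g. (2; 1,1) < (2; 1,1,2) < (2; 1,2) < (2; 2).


Δ(Σ) — 10 vertices, 12 min non-faces:

  P={3,8}:  v_{3} + v_{8} = v_{1}  so sig = (2; 1)
  P={3,10}:  v_{3} + v_{10} = v_{2}  so sig = (2; 1)
  P={1,10}:  v_{1} + v_{10} = v_{2} + v_{8}  so sig = (2; 1,1)
  P={7,10}:  v_{7} + v_{10} = v_{1} + v_{4}  so sig = (2; 1,1)
  P={2,7}:  v_{2} + v_{7} = v_{1} + v_{3} + v_{4}  so sig = (2; 1,1,1)
  P={6,7}:  v_{6} + v_{7} = v_{3} + v_{5} + v_{9}  so sig = (2; 1,1,1)
  P={7,8}:  v_{7} + v_{8} = 2·v_{1} + v_{4} + v_{5} + v_{9}  so sig = (2; 1,1,1,2)
  P={1,4,6}:  v_{1} + v_{4} + v_{6} = 0  so sig = (3; —)
  P={2,5,9}:  v_{2} + v_{5} + v_{9} = 0  so sig = (3; —)
  P={5,9,10}:  v_{5} + v_{9} + v_{10} = v_{4} + v_{6} + v_{8}  so sig = (3; 1,1,1)
  P={2,4,6,8}:  v_{2} + v_{4} + v_{6} + v_{8} = v_{10}  so sig = (4; 1)
  P={1,3,4,5,9}:  v_{1} + v_{3} + v_{4} + v_{5} + v_{9} = v_{7}  so sig = (5; 1)

Hence PRS(X_Σ) =
[(2; 1), (2; 1), (2; 1,1), (2; 1,1), (2; 1,1,1), (2; 1,1,1), (2; 1,1,1,2), (3; —), (3; —), (3; 1,1,1), (4; 1), (5; 1)]


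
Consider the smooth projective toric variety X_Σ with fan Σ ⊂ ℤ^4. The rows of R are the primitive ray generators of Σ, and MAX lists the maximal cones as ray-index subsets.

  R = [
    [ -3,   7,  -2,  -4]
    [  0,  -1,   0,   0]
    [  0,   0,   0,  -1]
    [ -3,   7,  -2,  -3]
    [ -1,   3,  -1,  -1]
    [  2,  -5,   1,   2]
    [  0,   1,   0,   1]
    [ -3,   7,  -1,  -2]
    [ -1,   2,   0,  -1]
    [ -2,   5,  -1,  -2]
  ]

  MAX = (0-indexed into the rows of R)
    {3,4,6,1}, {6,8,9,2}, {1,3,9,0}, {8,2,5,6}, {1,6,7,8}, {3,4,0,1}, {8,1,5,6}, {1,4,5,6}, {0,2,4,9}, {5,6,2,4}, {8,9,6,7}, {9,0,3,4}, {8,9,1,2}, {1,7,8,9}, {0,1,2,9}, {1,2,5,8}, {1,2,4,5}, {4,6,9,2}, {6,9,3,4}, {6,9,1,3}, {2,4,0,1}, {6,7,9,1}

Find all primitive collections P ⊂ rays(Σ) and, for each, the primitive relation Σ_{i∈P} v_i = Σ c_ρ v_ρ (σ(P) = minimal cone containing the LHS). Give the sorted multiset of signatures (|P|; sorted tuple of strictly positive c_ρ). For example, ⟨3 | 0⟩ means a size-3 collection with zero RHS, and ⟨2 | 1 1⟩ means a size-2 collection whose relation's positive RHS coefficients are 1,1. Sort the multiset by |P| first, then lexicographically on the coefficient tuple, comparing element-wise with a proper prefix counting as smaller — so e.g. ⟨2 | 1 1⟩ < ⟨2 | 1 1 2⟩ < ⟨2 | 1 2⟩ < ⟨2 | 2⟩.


Σ has 16 primitive collections:

  {5,9}:  v_{5} + v_{9} = 0 — sig = ⟨2 | 0⟩
  {2,3}:  v_{2} + v_{3} = v_{0} — sig = ⟨2 | 1⟩
  {4,8}:  v_{4} + v_{8} = v_{9} — sig = ⟨2 | 1⟩
  {0,6}:  v_{0} + v_{6} = v_{4} + v_{9} — sig = ⟨2 | 1 1⟩
  {2,7}:  v_{2} + v_{7} = v_{8} + v_{9} — sig = ⟨2 | 1 1⟩
  {3,5}:  v_{3} + v_{5} = v_{1} + v_{4} — sig = ⟨2 | 1 1⟩
  {0,5}:  v_{0} + v_{5} = v_{1} + v_{2} + v_{4} — sig = ⟨2 | 1 1 1⟩
  {5,7}:  v_{5} + v_{7} = v_{1} + v_{6} + v_{8} — sig = ⟨2 | 1 1 1⟩
  {0,8}:  v_{0} + v_{8} = v_{1} + v_{2} + 2·v_{9} — sig = ⟨2 | 1 1 2⟩
  {4,7}:  v_{4} + v_{7} = v_{1} + v_{6} + 2·v_{9} — sig = ⟨2 | 1 1 2⟩
  {3,8}:  v_{3} + v_{8} = v_{1} + 2·v_{9} — sig = ⟨2 | 1 2⟩
  {3,7}:  v_{3} + v_{7} = 2·v_{1} + v_{6} + 3·v_{9} — sig = ⟨2 | 1 2 3⟩
  {0,7}:  v_{0} + v_{7} = v_{1} + 3·v_{9} — sig = ⟨2 | 1 3⟩
  {1,2,6}:  v_{1} + v_{2} + v_{6} = 0 — sig = ⟨3 | 0⟩
  {1,4,9}:  v_{1} + v_{4} + v_{9} = v_{3} — sig = ⟨3 | 1⟩
  {1,6,8,9}:  v_{1} + v_{6} + v_{8} + v_{9} = v_{7} — sig = ⟨4 | 1⟩

Sorted signature multiset PRS(X):
    ⟨2 | 0⟩
    ⟨2 | 1⟩
    ⟨2 | 1⟩
    ⟨2 | 1 1⟩
    ⟨2 | 1 1⟩
    ⟨2 | 1 1⟩
    ⟨2 | 1 1 1⟩
    ⟨2 | 1 1 1⟩
    ⟨2 | 1 1 2⟩
    ⟨2 | 1 1 2⟩
    ⟨2 | 1 2⟩
    ⟨2 | 1 2 3⟩
    ⟨2 | 1 3⟩
    ⟨3 | 0⟩
    ⟨3 | 1⟩
    ⟨4 | 1⟩


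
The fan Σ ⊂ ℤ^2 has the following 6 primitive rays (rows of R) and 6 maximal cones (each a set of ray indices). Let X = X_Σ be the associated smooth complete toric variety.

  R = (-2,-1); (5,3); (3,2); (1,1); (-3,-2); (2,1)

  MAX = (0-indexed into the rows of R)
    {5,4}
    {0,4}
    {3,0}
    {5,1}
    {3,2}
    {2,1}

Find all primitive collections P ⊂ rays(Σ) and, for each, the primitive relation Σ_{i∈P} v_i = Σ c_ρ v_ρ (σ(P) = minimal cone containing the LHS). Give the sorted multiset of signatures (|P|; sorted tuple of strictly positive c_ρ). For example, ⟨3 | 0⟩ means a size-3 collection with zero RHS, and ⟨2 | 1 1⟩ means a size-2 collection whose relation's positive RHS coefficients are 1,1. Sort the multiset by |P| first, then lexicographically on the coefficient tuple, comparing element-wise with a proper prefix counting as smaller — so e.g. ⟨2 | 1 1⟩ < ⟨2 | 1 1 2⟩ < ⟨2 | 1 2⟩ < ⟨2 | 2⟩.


|primitive collections| = 9. Relations:

  P={0,5}:  v_{0} + v_{5} = 0 — sig = ⟨2 | 0⟩
  P={2,4}:  v_{2} + v_{4} = 0 — sig = ⟨2 | 0⟩
  P={0,1}:  v_{0} + v_{1} = v_{2} — sig = ⟨2 | 1⟩
  P={0,2}:  v_{0} + v_{2} = v_{3} — sig = ⟨2 | 1⟩
  P={1,4}:  v_{1} + v_{4} = v_{5} — sig = ⟨2 | 1⟩
  P={2,5}:  v_{2} + v_{5} = v_{1} — sig = ⟨2 | 1⟩
  P={3,4}:  v_{3} + v_{4} = v_{0} — sig = ⟨2 | 1⟩
  P={3,5}:  v_{3} + v_{5} = v_{2} — sig = ⟨2 | 1⟩
  P={1,3}:  v_{1} + v_{3} = 2·v_{2} — sig = ⟨2 | 2⟩

Signatures (|P|; sorted positive RHS coefficients), sorted:
[⟨2 | 0⟩, ⟨2 | 0⟩, ⟨2 | 1⟩, ⟨2 | 1⟩, ⟨2 | 1⟩, ⟨2 | 1⟩, ⟨2 | 1⟩, ⟨2 | 1⟩, ⟨2 | 2⟩]


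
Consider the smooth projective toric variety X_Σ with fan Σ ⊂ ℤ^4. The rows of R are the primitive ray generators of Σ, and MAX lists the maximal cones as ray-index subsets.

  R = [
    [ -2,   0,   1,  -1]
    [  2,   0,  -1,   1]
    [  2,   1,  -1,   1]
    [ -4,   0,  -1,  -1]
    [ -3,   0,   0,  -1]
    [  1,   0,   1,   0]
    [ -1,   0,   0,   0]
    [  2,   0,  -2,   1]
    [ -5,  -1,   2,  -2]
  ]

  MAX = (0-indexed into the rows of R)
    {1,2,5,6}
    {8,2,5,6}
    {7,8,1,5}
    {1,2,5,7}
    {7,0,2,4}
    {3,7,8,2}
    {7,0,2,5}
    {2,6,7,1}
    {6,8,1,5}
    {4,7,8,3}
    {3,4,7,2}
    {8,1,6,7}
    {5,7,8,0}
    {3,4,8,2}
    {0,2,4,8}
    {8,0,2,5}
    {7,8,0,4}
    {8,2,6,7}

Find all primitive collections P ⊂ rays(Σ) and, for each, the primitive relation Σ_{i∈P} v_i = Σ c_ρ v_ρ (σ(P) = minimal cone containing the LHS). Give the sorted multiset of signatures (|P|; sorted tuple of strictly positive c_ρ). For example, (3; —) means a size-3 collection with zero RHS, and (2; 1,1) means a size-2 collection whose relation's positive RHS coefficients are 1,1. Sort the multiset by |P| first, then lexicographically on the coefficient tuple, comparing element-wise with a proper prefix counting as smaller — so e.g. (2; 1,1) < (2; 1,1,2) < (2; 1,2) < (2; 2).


Minimal non-faces — 14 found among 9 rays, 18 max cones:

  P = {0,1}:  v_{0} + v_{1} = 0  ⟹  sig = (2; —)
  P = {3,5}:  v_{3} + v_{5} = v_{4}  ⟹  sig = (2; 1)
  P = {4,5}:  v_{4} + v_{5} = v_{0}  ⟹  sig = (2; 1)
  P = {0,6}:  v_{0} + v_{6} = v_{2} + v_{8}  ⟹  sig = (2; 1,1)
  P = {1,4}:  v_{1} + v_{4} = v_{2} + v_{7} + v_{8}  ⟹  sig = (2; 1,1,1)
  P = {4,6}:  v_{4} + v_{6} = 2·v_{2} + v_{7} + 2·v_{8}  ⟹  sig = (2; 1,2,2)
  P = {0,3}:  v_{0} + v_{3} = 2·v_{4}  ⟹  sig = (2; 2)
  P = {1,3}:  v_{1} + v_{3} = 2·v_{2} + 2·v_{7} + 2·v_{8}  ⟹  sig = (2; 2,2,2)
  P = {3,6}:  v_{3} + v_{6} = 3·v_{2} + 2·v_{7} + 3·v_{8}  ⟹  sig = (2; 2,3,3)
  P = {1,2,8}:  v_{1} + v_{2} + v_{8} = v_{6}  ⟹  sig = (3; 1)
  P = {5,6,7}:  v_{5} + v_{6} + v_{7} = v_{1}  ⟹  sig = (3; 1)
  P = {2,5,7,8}:  v_{2} + v_{5} + v_{7} + v_{8} = 0  ⟹  sig = (4; —)
  P = {0,2,7,8}:  v_{0} + v_{2} + v_{7} + v_{8} = v_{4}  ⟹  sig = (4; 1)
  P = {2,4,7,8}:  v_{2} + v_{4} + v_{7} + v_{8} = v_{3}  ⟹  sig = (4; 1)

Hence PRS(X_Σ) =
    (2; —)
    (2; 1)
    (2; 1)
    (2; 1,1)
    (2; 1,1,1)
    (2; 1,2,2)
    (2; 2)
    (2; 2,2,2)
    (2; 2,3,3)
    (3; 1)
    (3; 1)
    (4; —)
    (4; 1)
    (4; 1)


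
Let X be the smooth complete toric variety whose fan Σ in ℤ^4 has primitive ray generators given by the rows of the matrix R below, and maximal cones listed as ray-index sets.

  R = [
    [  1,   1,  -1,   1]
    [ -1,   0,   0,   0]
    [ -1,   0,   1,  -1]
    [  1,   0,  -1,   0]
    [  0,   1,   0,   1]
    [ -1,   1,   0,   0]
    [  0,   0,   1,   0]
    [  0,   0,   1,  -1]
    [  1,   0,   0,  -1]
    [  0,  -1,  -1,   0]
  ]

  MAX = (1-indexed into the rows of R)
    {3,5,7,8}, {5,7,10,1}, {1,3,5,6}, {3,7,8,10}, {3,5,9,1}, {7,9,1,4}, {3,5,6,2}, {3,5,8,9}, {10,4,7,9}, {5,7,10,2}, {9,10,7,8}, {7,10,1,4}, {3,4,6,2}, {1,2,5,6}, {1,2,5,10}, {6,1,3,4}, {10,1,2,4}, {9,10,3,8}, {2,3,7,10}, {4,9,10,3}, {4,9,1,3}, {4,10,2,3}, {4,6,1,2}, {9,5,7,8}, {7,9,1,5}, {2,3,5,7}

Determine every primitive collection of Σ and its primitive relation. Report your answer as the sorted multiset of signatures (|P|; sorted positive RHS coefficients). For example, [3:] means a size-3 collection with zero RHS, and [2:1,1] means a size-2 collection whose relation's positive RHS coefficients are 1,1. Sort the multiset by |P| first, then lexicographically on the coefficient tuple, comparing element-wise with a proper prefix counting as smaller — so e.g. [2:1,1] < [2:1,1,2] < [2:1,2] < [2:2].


The 20 primitive collections of Σ (r=10, n=4):

  {2,8}:  v_{2} + v_{8} = v_{3}  →  sig = [2:1]
  {4,5}:  v_{4} + v_{5} = v_{1}  →  sig = [2:1]
  {4,8}:  v_{4} + v_{8} = v_{9}  →  sig = [2:1]
  {1,8}:  v_{1} + v_{8} = v_{5} + v_{9}  →  sig = [2:1,1]
  {2,9}:  v_{2} + v_{9} = v_{3} + v_{4}  →  sig = [2:1,1]
  {6,7}:  v_{6} + v_{7} = v_{3} + v_{5}  →  sig = [2:1,1]
  {6,9}:  v_{6} + v_{9} = v_{1} + 2·v_{3} + v_{4}  →  sig = [2:1,1,2]
  {6,8}:  v_{6} + v_{8} = v_{1} + 2·v_{3}  →  sig = [2:1,2]
  {6,10}:  v_{6} + v_{10} = 2·v_{2} + v_{4}  →  sig = [2:1,2]
  {2,4,7}:  v_{2} + v_{4} + v_{7} = 0  →  sig = [3:]
  {5,8,10}:  v_{5} + v_{8} + v_{10} = 0  →  sig = [3:]
  {1,2,3}:  v_{1} + v_{2} + v_{3} = v_{6}  →  sig = [3:1]
  {1,2,7}:  v_{1} + v_{2} + v_{7} = v_{5}  →  sig = [3:1]
  {3,4,7}:  v_{3} + v_{4} + v_{7} = v_{8}  →  sig = [3:1]
  {3,5,10}:  v_{3} + v_{5} + v_{10} = v_{2}  →  sig = [3:1]
  {5,9,10}:  v_{5} + v_{9} + v_{10} = v_{4}  →  sig = [3:1]
  {1,3,7}:  v_{1} + v_{3} + v_{7} = v_{5} + v_{8}  →  sig = [3:1,1]
  {1,3,10}:  v_{1} + v_{3} + v_{10} = v_{2} + v_{4}  →  sig = [3:1,1]
  {1,9,10}:  v_{1} + v_{9} + v_{10} = 2·v_{4}  →  sig = [3:2]
  {3,7,9}:  v_{3} + v_{7} + v_{9} = 2·v_{8}  →  sig = [3:2]

Sorted signature multiset PRS(X):
    |P|=2: 9 collections, coeffs (1), (1), (1), (1,1), (1,1), (1,1), (1,1,2), (1,2), (1,2)
    |P|=3: 11 collections, coeffs (), (), (1), (1), (1), (1), (1), (1,1), (1,1), (2), (2)


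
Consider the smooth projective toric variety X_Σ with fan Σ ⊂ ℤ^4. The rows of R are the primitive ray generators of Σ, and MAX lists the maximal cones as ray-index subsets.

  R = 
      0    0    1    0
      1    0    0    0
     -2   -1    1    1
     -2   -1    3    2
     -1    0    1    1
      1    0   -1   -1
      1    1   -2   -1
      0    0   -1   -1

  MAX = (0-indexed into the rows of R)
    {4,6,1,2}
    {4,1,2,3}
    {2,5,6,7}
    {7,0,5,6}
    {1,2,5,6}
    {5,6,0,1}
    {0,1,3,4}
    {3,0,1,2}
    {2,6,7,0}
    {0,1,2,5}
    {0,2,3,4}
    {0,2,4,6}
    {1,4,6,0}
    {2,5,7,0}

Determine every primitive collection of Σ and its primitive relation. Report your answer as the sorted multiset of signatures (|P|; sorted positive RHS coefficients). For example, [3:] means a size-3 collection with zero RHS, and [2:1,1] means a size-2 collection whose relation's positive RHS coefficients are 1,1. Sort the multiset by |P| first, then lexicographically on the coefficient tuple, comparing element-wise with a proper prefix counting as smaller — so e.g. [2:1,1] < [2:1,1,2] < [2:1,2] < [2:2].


The 9 primitive collections of Σ (r=8, n=4):

  {4,5}:  v_{4} + v_{5} = 0  ⇒ sig = [2:]
  {1,7}:  v_{1} + v_{7} = v_{5}  ⇒ sig = [2:1]
  {3,6}:  v_{3} + v_{6} = v_{4}  ⇒ sig = [2:1]
  {3,7}:  v_{3} + v_{7} = v_{0} + v_{2}  ⇒ sig = [2:1,1]
  {3,5}:  v_{3} + v_{5} = v_{0} + v_{1} + v_{2}  ⇒ sig = [2:1,1,1]
  {4,7}:  v_{4} + v_{7} = v_{0} + v_{2} + v_{6}  ⇒ sig = [2:1,1,1]
  {0,1,2,6}:  v_{0} + v_{1} + v_{2} + v_{6} = 0  ⇒ sig = [4:]
  {0,1,2,4}:  v_{0} + v_{1} + v_{2} + v_{4} = v_{3}  ⇒ sig = [4:1]
  {0,2,5,6}:  v_{0} + v_{2} + v_{5} + v_{6} = v_{7}  ⇒ sig = [4:1]

Sorted signature multiset PRS(X):
{ [2:],  [2:1] ×2,  [2:1,1],  [2:1,1,1] ×2,  [4:],  [4:1] ×2 }


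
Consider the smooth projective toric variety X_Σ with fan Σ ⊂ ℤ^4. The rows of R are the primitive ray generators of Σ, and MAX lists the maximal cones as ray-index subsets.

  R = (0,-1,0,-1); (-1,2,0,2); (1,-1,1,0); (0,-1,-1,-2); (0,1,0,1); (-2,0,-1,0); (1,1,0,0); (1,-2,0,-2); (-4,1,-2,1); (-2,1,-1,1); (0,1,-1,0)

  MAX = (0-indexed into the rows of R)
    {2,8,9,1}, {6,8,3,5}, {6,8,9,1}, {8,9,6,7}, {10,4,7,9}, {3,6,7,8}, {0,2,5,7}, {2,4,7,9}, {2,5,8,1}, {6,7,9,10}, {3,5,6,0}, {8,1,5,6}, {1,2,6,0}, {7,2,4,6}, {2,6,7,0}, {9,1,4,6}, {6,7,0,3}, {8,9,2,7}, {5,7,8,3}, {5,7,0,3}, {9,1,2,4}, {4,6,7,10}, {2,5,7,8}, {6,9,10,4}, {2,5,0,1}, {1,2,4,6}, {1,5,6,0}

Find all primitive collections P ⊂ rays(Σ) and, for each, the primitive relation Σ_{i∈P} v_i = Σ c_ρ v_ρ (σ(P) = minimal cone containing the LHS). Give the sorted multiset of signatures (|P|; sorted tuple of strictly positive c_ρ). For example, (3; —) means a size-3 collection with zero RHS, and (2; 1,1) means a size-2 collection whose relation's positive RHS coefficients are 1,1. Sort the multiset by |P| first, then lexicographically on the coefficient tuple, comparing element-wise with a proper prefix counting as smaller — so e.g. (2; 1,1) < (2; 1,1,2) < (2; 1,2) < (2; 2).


Δ(Σ) — 11 vertices, 22 min non-faces:

  P={0,4}:  v_{0} + v_{4} = 0 ; sig = (2; —)
  P={1,7}:  v_{1} + v_{7} = 0 ; sig = (2; —)
  P={0,9}:  v_{0} + v_{9} = v_{5} ; sig = (2; 1)
  P={2,3}:  v_{2} + v_{3} = v_{7} ; sig = (2; 1)
  P={4,5}:  v_{4} + v_{5} = v_{9} ; sig = (2; 1)
  P={5,9}:  v_{5} + v_{9} = v_{8} ; sig = (2; 1)
  P={1,3}:  v_{1} + v_{3} = v_{5} + v_{6} ; sig = (2; 1,1)
  P={0,10}:  v_{0} + v_{10} = v_{6} + v_{7} + v_{9} ; sig = (2; 1,1,1)
  P={1,10}:  v_{1} + v_{10} = v_{4} + v_{6} + v_{9} ; sig = (2; 1,1,1)
  P={3,4}:  v_{3} + v_{4} = v_{6} + v_{7} + v_{9} ; sig = (2; 1,1,1)
  P={3,9}:  v_{3} + v_{9} = v_{6} + v_{7} + v_{8} ; sig = (2; 1,1,1)
  P={5,10}:  v_{5} + v_{10} = v_{6} + v_{7} + 2·v_{9} ; sig = (2; 1,1,2)
  P={8,10}:  v_{8} + v_{10} = v_{6} + v_{7} + 3·v_{9} ; sig = (2; 1,1,3)
  P={2,10}:  v_{2} + v_{10} = 2·v_{4} + v_{7} ; sig = (2; 1,2)
  P={0,8}:  v_{0} + v_{8} = 2·v_{5} ; sig = (2; 2)
  P={4,8}:  v_{4} + v_{8} = 2·v_{9} ; sig = (2; 2)
  P={3,10}:  v_{3} + v_{10} = 2·v_{6} + 2·v_{7} + 2·v_{9} ; sig = (2; 2,2,2)
  P={2,5,6}:  v_{2} + v_{5} + v_{6} = 0 ; sig = (3; —)
  P={2,6,8}:  v_{2} + v_{6} + v_{8} = v_{9} ; sig = (3; 1)
  P={2,6,9}:  v_{2} + v_{6} + v_{9} = v_{4} ; sig = (3; 1)
  P={5,6,7}:  v_{5} + v_{6} + v_{7} = v_{3} ; sig = (3; 1)
  P={4,6,7,9}:  v_{4} + v_{6} + v_{7} + v_{9} = v_{10} ; sig = (4; 1)

so the primitive-relation signature multiset is
[(2; —), (2; —), (2; 1), (2; 1), (2; 1), (2; 1), (2; 1,1), (2; 1,1,1), (2; 1,1,1), (2; 1,1,1), (2; 1,1,1), (2; 1,1,2), (2; 1,1,3), (2; 1,2), (2; 2), (2; 2), (2; 2,2,2), (3; —), (3; 1), (3; 1), (3; 1), (4; 1)]


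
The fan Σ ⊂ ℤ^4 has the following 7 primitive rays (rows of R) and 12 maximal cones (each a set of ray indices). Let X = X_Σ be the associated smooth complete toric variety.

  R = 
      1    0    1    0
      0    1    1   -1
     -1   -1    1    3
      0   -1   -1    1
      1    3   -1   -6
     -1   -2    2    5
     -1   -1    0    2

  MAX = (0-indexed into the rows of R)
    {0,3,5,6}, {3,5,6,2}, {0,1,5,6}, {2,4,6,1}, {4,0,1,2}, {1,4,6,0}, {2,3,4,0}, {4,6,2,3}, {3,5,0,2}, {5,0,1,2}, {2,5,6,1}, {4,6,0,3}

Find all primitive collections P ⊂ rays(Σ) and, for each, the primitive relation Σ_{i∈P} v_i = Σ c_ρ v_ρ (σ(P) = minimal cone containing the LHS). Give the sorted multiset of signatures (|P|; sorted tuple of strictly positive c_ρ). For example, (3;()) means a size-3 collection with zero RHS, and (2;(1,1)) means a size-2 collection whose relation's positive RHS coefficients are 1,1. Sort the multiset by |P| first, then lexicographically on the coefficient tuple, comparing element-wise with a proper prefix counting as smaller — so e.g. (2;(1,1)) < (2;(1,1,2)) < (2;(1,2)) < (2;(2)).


Σ has 3 primitive collections:

  P = {1,3}:  v_{1} + v_{3} = 0  ⟹  sig = (2;())
  P = {4,5}:  v_{4} + v_{5} = v_{1}  ⟹  sig = (2;(1))
  P = {0,2,6}:  v_{0} + v_{2} + v_{6} = v_{5}  ⟹  sig = (3;(1))

Hence PRS(X_Σ) =
[(2;()), (2;(1)), (3;(1))]


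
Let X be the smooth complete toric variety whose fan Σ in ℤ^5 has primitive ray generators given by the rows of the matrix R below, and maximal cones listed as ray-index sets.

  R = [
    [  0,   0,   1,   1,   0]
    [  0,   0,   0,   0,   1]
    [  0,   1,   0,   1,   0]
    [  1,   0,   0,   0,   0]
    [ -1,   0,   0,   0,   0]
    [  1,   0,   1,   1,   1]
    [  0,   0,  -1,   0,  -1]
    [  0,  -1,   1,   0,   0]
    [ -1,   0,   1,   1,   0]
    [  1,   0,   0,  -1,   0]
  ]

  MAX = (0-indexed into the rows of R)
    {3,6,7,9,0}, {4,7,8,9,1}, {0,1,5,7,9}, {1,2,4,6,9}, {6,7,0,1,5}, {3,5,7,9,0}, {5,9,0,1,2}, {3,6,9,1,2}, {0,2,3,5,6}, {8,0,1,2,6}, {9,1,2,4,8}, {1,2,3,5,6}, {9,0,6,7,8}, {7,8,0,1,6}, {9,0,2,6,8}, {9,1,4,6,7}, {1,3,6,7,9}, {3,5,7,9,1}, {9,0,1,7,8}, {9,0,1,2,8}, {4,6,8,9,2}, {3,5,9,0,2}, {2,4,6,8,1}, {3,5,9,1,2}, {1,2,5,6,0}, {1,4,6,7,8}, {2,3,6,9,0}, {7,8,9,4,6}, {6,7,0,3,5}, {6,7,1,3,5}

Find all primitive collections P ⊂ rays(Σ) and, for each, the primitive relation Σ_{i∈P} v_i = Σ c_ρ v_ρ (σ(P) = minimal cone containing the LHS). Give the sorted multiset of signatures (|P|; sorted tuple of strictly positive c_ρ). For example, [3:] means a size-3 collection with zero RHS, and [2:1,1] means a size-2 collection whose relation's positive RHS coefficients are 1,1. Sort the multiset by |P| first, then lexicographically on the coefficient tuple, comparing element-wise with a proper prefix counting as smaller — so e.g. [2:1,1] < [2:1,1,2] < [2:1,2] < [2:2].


|primitive collections| = 10. Relations:

  {3,4}:  v_{3} + v_{4} = 0  ⟹  sig = [2:]
  {0,4}:  v_{0} + v_{4} = v_{8}  ⟹  sig = [2:1]
  {2,7}:  v_{2} + v_{7} = v_{0}  ⟹  sig = [2:1]
  {3,8}:  v_{3} + v_{8} = v_{0}  ⟹  sig = [2:1]
  {4,5}:  v_{4} + v_{5} = v_{0} + v_{1}  ⟹  sig = [2:1,1]
  {5,8}:  v_{5} + v_{8} = 2·v_{0} + v_{1}  ⟹  sig = [2:1,2]
  {0,1,3}:  v_{0} + v_{1} + v_{3} = v_{5}  ⟹  sig = [3:1]
  {5,6,9}:  v_{5} + v_{6} + v_{9} = 2·v_{3}  ⟹  sig = [3:2]
  {1,6,8,9}:  v_{1} + v_{6} + v_{8} + v_{9} = 0  ⟹  sig = [4:]
  {0,1,6,9}:  v_{0} + v_{1} + v_{6} + v_{9} = v_{3}  ⟹  sig = [4:1]

Hence PRS(X_Σ) =
{ [2:],  [2:1] ×3,  [2:1,1],  [2:1,2],  [3:1],  [3:2],  [4:],  [4:1] }


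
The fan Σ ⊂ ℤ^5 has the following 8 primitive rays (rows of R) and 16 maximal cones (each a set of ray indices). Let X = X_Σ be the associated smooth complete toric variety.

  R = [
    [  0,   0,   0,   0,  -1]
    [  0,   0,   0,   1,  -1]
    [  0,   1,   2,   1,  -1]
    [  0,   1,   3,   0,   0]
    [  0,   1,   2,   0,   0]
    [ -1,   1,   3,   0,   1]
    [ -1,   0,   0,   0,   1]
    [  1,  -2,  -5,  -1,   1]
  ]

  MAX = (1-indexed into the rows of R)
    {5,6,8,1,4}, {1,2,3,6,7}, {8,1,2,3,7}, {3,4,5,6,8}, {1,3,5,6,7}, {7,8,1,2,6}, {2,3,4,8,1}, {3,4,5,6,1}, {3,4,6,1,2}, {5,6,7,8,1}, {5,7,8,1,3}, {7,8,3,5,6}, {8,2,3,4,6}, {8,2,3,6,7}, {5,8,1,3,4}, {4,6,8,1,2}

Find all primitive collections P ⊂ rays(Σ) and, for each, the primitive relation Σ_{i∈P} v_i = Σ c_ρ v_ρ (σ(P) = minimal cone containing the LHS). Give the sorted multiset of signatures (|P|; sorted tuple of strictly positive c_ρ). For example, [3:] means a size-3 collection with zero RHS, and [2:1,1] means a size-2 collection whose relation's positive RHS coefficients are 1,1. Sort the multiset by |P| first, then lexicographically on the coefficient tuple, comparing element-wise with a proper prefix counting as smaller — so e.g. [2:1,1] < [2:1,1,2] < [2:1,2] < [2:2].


Minimal non-faces — 3 found among 8 rays, 16 max cones:

  P = {2,5}:  v_{2} + v_{5} = v_{3}  ⟹  sig = [2:1]
  P = {4,7}:  v_{4} + v_{7} = v_{6}  ⟹  sig = [2:1]
  P = {1,3,6,8}:  v_{1} + v_{3} + v_{6} + v_{8} = 0  ⟹  sig = [4:]

so the primitive-relation signature multiset is
    [2:1]
    [2:1]
    [4:]


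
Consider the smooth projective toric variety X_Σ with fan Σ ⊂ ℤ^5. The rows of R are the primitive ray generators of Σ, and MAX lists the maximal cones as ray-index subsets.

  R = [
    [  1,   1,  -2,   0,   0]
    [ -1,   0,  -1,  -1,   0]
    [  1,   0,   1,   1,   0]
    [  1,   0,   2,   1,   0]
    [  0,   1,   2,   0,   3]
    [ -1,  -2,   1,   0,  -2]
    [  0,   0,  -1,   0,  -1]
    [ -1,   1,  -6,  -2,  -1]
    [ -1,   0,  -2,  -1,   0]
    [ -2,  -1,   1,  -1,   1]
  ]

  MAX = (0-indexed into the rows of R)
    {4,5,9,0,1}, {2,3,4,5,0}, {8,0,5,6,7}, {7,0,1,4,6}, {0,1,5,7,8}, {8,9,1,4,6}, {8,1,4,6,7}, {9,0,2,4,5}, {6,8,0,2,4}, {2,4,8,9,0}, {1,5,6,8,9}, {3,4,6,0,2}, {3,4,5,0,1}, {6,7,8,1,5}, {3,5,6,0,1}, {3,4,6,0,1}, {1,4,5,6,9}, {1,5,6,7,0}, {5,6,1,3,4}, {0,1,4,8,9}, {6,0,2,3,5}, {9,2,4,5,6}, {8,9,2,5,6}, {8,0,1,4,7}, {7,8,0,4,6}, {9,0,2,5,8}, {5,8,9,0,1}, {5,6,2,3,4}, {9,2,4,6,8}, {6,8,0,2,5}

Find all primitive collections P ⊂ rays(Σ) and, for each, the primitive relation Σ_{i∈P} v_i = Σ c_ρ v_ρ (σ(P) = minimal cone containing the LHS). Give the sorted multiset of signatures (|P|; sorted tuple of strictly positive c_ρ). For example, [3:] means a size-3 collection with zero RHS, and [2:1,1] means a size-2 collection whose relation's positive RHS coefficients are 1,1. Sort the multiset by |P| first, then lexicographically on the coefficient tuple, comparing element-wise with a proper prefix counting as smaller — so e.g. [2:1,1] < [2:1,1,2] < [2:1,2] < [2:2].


11 minimal non-faces of Δ(Σ) (on 10 rays):

  • {1,2}:  v_{1} + v_{2} = 0 — sig = [2:]
  • {3,8}:  v_{3} + v_{8} = 0 — sig = [2:]
  • {3,9}:  v_{3} + v_{9} = v_{4} + v_{5} — sig = [2:1,1]
  • {2,7}:  v_{2} + v_{7} = v_{0} + v_{6} + v_{8} — sig = [2:1,1,1]
  • {3,7}:  v_{3} + v_{7} = v_{0} + v_{1} + v_{6} — sig = [2:1,1,1]
  • {7,9}:  v_{7} + v_{9} = v_{1} + 2·v_{8} — sig = [2:1,2]
  • {0,6,9}:  v_{0} + v_{6} + v_{9} = v_{8} — sig = [3:1]
  • {4,5,8}:  v_{4} + v_{5} + v_{8} = v_{9} — sig = [3:1]
  • {4,5,7}:  v_{4} + v_{5} + v_{7} = v_{1} + v_{8} — sig = [3:1,1]
  • {0,4,5,6}:  v_{0} + v_{4} + v_{5} + v_{6} = 0 — sig = [4:]
  • {0,1,6,8}:  v_{0} + v_{1} + v_{6} + v_{8} = v_{7} — sig = [4:1]

Signatures (|P|; sorted positive RHS coefficients), sorted:
[[2:], [2:], [2:1,1], [2:1,1,1], [2:1,1,1], [2:1,2], [3:1], [3:1], [3:1,1], [4:], [4:1]]


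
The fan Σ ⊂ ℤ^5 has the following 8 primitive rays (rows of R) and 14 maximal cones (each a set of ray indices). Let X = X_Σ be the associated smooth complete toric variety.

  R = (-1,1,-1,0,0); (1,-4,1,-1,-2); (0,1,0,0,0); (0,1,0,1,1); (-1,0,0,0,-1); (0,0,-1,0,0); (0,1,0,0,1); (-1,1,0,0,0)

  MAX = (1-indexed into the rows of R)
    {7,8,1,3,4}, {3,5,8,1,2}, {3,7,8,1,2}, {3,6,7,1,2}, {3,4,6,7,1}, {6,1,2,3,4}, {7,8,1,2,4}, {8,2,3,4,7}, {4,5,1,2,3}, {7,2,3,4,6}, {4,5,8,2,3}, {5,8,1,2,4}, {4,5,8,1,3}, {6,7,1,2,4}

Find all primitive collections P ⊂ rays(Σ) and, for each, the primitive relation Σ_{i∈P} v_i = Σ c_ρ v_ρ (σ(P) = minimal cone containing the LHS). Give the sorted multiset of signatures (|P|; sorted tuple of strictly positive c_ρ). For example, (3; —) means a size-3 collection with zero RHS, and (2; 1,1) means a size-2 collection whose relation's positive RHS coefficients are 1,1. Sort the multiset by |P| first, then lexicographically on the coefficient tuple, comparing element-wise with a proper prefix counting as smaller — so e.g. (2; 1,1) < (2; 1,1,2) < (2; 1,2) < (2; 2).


Δ(Σ) — 8 vertices, 5 min non-faces:

  • {5,7}:  v_{5} + v_{7} = v_{8} — sig = (2; 1)
  • {6,8}:  v_{6} + v_{8} = v_{1} — sig = (2; 1)
  • {5,6}:  v_{5} + v_{6} = 2·v_{1} + v_{2} + v_{3} + v_{4} — sig = (2; 1,1,1,2)
  • {1,2,3,4,7}:  v_{1} + v_{2} + v_{3} + v_{4} + v_{7} = 0 — sig = (5; —)
  • {1,2,3,4,8}:  v_{1} + v_{2} + v_{3} + v_{4} + v_{8} = v_{5} — sig = (5; 1)

Sorted signature multiset PRS(X):
[(2; 1), (2; 1), (2; 1,1,1,2), (5; —), (5; 1)]


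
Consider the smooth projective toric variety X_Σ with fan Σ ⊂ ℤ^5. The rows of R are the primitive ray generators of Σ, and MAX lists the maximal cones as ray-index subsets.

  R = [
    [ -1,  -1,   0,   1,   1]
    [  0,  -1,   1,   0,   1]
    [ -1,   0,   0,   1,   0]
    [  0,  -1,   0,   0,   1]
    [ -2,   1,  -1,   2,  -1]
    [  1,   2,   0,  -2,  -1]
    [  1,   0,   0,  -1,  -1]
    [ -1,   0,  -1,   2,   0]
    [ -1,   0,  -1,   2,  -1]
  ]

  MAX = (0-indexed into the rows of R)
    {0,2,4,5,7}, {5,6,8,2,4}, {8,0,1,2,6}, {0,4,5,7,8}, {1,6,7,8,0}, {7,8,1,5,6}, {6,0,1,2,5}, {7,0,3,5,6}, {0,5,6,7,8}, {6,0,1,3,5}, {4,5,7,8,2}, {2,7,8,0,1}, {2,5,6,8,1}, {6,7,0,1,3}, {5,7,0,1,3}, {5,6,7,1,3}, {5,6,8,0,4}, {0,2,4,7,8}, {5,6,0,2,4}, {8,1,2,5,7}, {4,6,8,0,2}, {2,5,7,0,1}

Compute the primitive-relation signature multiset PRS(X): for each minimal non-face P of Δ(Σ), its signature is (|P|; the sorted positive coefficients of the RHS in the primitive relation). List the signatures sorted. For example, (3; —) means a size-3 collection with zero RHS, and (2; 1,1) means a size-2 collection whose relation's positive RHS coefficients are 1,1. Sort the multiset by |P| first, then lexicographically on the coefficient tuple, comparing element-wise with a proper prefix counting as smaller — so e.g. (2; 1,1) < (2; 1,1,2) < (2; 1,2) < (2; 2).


9 minimal non-faces of Δ(Σ) (on 9 rays):

  • {2,3}:  v_{2} + v_{3} = v_{0}  →  sig = (2; 1)
  • {3,8}:  v_{3} + v_{8} = v_{0} + v_{6} + v_{7}  →  sig = (2; 1,1,1)
  • {3,4}:  v_{3} + v_{4} = 2·v_{0} + v_{5} + v_{8}  →  sig = (2; 1,1,2)
  • {1,4}:  v_{1} + v_{4} = 2·v_{2}  →  sig = (2; 2)
  • {2,6,7}:  v_{2} + v_{6} + v_{7} = v_{8}  →  sig = (3; 1)
  • {4,6,7}:  v_{4} + v_{6} + v_{7} = v_{0} + v_{5} + 2·v_{8}  →  sig = (3; 1,1,2)
  • {0,1,5,8}:  v_{0} + v_{1} + v_{5} + v_{8} = v_{2}  →  sig = (4; 1)
  • {0,2,5,8}:  v_{0} + v_{2} + v_{5} + v_{8} = v_{4}  →  sig = (4; 1)
  • {0,1,5,6,7}:  v_{0} + v_{1} + v_{5} + v_{6} + v_{7} = 0  →  sig = (5; —)

Signatures (|P|; sorted positive RHS coefficients), sorted:
[(2; 1), (2; 1,1,1), (2; 1,1,2), (2; 2), (3; 1), (3; 1,1,2), (4; 1), (4; 1), (5; —)]


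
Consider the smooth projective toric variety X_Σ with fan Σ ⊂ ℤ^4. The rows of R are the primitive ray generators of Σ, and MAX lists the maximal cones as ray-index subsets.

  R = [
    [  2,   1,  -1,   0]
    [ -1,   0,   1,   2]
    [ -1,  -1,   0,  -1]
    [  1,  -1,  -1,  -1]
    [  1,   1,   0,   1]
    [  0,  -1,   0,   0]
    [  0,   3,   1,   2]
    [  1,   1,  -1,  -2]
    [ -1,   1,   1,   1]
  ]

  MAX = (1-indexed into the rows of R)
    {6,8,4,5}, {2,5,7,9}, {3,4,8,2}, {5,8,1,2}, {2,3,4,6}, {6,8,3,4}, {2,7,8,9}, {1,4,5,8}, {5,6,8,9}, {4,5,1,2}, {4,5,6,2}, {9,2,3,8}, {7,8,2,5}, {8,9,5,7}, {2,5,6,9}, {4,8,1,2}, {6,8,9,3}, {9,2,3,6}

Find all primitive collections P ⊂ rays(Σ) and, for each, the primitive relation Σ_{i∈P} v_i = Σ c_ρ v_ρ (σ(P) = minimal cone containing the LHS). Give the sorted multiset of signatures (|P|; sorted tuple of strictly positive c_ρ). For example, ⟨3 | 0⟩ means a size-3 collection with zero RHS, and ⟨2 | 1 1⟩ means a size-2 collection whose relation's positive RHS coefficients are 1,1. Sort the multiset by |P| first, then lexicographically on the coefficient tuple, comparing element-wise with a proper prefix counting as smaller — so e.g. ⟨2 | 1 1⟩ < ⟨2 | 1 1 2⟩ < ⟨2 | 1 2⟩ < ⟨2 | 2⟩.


Primitive collections (12):

  • {3,5}:  v_{3} + v_{5} = 0  so sig = ⟨2 | 0⟩
  • {4,9}:  v_{4} + v_{9} = 0  so sig = ⟨2 | 0⟩
  • {1,6}:  v_{1} + v_{6} = v_{4} + v_{5}  so sig = ⟨2 | 1 1⟩
  • {6,7}:  v_{6} + v_{7} = v_{5} + v_{9}  so sig = ⟨2 | 1 1⟩
  • {1,3}:  v_{1} + v_{3} = v_{2} + v_{4} + v_{8}  so sig = ⟨2 | 1 1 1⟩
  • {1,9}:  v_{1} + v_{9} = v_{2} + v_{5} + v_{8}  so sig = ⟨2 | 1 1 1⟩
  • {3,7}:  v_{3} + v_{7} = v_{2} + v_{8} + v_{9}  so sig = ⟨2 | 1 1 1⟩
  • {4,7}:  v_{4} + v_{7} = v_{2} + v_{5} + v_{8}  so sig = ⟨2 | 1 1 1⟩
  • {1,7}:  v_{1} + v_{7} = 2·v_{2} + 2·v_{5} + 2·v_{8}  so sig = ⟨2 | 2 2 2⟩
  • {2,6,8}:  v_{2} + v_{6} + v_{8} = 0  so sig = ⟨3 | 0⟩
  • {2,4,5,8}:  v_{2} + v_{4} + v_{5} + v_{8} = v_{1}  so sig = ⟨4 | 1⟩
  • {2,5,8,9}:  v_{2} + v_{5} + v_{8} + v_{9} = v_{7}  so sig = ⟨4 | 1⟩

Hence PRS(X_Σ) =
[⟨2 | 0⟩, ⟨2 | 0⟩, ⟨2 | 1 1⟩, ⟨2 | 1 1⟩, ⟨2 | 1 1 1⟩, ⟨2 | 1 1 1⟩, ⟨2 | 1 1 1⟩, ⟨2 | 1 1 1⟩, ⟨2 | 2 2 2⟩, ⟨3 | 0⟩, ⟨4 | 1⟩, ⟨4 | 1⟩]


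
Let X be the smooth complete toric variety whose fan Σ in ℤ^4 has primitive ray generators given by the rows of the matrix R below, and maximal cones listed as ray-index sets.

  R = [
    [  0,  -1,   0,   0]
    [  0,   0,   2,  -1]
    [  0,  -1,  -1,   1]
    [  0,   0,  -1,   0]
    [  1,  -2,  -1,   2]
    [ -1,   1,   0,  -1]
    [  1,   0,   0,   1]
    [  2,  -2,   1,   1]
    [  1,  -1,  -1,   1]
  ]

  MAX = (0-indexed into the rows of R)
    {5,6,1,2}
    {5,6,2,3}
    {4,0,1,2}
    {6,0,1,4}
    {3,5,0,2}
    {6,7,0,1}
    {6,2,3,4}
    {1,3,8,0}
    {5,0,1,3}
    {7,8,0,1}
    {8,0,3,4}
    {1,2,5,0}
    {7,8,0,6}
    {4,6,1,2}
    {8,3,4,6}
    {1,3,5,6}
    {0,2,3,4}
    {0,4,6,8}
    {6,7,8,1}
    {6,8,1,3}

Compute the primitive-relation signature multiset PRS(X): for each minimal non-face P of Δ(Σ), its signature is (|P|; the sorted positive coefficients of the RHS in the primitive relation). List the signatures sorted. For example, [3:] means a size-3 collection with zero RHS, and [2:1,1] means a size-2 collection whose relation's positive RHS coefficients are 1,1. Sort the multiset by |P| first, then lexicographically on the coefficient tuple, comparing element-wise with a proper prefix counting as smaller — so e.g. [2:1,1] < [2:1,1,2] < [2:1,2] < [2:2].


Minimal non-faces — 14 found among 9 rays, 20 max cones:

  • {4,5}:  v_{4} + v_{5} = v_{2}  →  sig = [2:1]
  • {5,8}:  v_{5} + v_{8} = v_{3}  →  sig = [2:1]
  • {2,8}:  v_{2} + v_{8} = v_{3} + v_{4}  →  sig = [2:1,1]
  • {5,7}:  v_{5} + v_{7} = v_{1} + v_{8}  →  sig = [2:1,1]
  • {3,7}:  v_{3} + v_{7} = v_{1} + 2·v_{8}  →  sig = [2:1,2]
  • {2,7}:  v_{2} + v_{7} = 3·v_{0} + 2·v_{6}  →  sig = [2:2,3]
  • {4,7}:  v_{4} + v_{7} = 4·v_{0} + 3·v_{6}  →  sig = [2:3,4]
  • {0,5,6}:  v_{0} + v_{5} + v_{6} = 0  →  sig = [3:]
  • {0,2,6}:  v_{0} + v_{2} + v_{6} = v_{4}  →  sig = [3:1]
  • {0,3,6}:  v_{0} + v_{3} + v_{6} = v_{8}  →  sig = [3:1]
  • {1,2,3}:  v_{1} + v_{2} + v_{3} = v_{0}  →  sig = [3:1]
  • {1,3,4}:  v_{1} + v_{3} + v_{4} = 2·v_{0} + v_{6}  →  sig = [3:1,2]
  • {1,4,8}:  v_{1} + v_{4} + v_{8} = 3·v_{0} + 2·v_{6}  →  sig = [3:2,3]
  • {0,1,6,8}:  v_{0} + v_{1} + v_{6} + v_{8} = v_{7}  →  sig = [4:1]

Signatures (|P|; sorted positive RHS coefficients), sorted:
    |P|=2: 7 collections, coeffs (1), (1), (1,1), (1,1), (1,2), (2,3), (3,4)
    |P|=3: 6 collections, coeffs (), (1), (1), (1), (1,2), (2,3)
    |P|=4: 1 collection, coeffs (1)


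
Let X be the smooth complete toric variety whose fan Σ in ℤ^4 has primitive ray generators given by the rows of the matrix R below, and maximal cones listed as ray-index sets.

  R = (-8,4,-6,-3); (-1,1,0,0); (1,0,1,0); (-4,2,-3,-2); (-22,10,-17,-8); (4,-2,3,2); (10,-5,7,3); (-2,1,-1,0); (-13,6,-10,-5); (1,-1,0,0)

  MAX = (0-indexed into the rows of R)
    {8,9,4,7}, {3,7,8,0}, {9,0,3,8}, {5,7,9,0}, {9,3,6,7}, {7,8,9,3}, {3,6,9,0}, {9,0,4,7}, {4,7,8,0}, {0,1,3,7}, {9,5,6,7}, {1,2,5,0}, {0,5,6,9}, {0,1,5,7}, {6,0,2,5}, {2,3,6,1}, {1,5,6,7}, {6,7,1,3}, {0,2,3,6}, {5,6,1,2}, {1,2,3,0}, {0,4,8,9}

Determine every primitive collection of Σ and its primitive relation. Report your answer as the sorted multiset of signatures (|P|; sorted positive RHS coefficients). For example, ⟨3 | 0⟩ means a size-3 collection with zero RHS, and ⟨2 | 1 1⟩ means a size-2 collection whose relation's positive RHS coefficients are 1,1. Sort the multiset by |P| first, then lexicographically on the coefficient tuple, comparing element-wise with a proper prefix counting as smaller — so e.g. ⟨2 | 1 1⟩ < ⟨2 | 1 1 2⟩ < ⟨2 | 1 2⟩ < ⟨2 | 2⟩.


Primitive collections (17):

  {1,9}:  v_{1} + v_{9} = 0  ⟹  sig = ⟨2 | 0⟩
  {3,5}:  v_{3} + v_{5} = 0  ⟹  sig = ⟨2 | 0⟩
  {2,7}:  v_{2} + v_{7} = v_{1}  ⟹  sig = ⟨2 | 1⟩
  {2,4}:  v_{2} + v_{4} = v_{0} + v_{8}  ⟹  sig = ⟨2 | 1 1⟩
  {2,8}:  v_{2} + v_{8} = v_{0} + v_{3}  ⟹  sig = ⟨2 | 1 1⟩
  {2,9}:  v_{2} + v_{9} = v_{0} + v_{6}  ⟹  sig = ⟨2 | 1 1⟩
  {4,6}:  v_{4} + v_{6} = v_{8} + v_{9}  ⟹  sig = ⟨2 | 1 1⟩
  {6,8}:  v_{6} + v_{8} = v_{3} + v_{9}  ⟹  sig = ⟨2 | 1 1⟩
  {1,4}:  v_{1} + v_{4} = v_{0} + v_{7} + v_{8}  ⟹  sig = ⟨2 | 1 1 1⟩
  {1,8}:  v_{1} + v_{8} = v_{0} + v_{3} + v_{7}  ⟹  sig = ⟨2 | 1 1 1⟩
  {5,8}:  v_{5} + v_{8} = v_{0} + v_{7} + v_{9}  ⟹  sig = ⟨2 | 1 1 1⟩
  {3,4}:  v_{3} + v_{4} = 2·v_{8}  ⟹  sig = ⟨2 | 2⟩
  {4,5}:  v_{4} + v_{5} = 2·v_{0} + 2·v_{7} + 2·v_{9}  ⟹  sig = ⟨2 | 2 2 2⟩
  {0,6,7}:  v_{0} + v_{6} + v_{7} = 0  ⟹  sig = ⟨3 | 0⟩
  {0,1,6}:  v_{0} + v_{1} + v_{6} = v_{2}  ⟹  sig = ⟨3 | 1⟩
  {0,3,7,9}:  v_{0} + v_{3} + v_{7} + v_{9} = v_{8}  ⟹  sig = ⟨4 | 1⟩
  {0,7,8,9}:  v_{0} + v_{7} + v_{8} + v_{9} = v_{4}  ⟹  sig = ⟨4 | 1⟩

Signatures (|P|; sorted positive RHS coefficients), sorted:
[⟨2 | 0⟩, ⟨2 | 0⟩, ⟨2 | 1⟩, ⟨2 | 1 1⟩, ⟨2 | 1 1⟩, ⟨2 | 1 1⟩, ⟨2 | 1 1⟩, ⟨2 | 1 1⟩, ⟨2 | 1 1 1⟩, ⟨2 | 1 1 1⟩, ⟨2 | 1 1 1⟩, ⟨2 | 2⟩, ⟨2 | 2 2 2⟩, ⟨3 | 0⟩, ⟨3 | 1⟩, ⟨4 | 1⟩, ⟨4 | 1⟩]


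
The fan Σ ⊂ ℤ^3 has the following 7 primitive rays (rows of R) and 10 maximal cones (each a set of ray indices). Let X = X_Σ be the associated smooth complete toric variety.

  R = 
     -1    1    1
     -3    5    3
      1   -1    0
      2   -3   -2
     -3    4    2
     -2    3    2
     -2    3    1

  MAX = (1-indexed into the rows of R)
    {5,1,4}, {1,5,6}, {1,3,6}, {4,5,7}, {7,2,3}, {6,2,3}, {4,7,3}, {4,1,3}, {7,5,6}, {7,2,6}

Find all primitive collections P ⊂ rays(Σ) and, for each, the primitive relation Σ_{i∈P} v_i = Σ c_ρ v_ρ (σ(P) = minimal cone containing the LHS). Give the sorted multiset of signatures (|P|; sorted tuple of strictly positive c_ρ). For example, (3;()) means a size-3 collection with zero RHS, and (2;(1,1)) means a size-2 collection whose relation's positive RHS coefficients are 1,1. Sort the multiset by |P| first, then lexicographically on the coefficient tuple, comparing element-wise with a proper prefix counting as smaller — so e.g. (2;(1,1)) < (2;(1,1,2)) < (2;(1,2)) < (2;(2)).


Primitive collections (7):

  {4,6}:  v_{4} + v_{6} = 0 ; sig = (2;())
  {1,7}:  v_{1} + v_{7} = v_{5} ; sig = (2;(1))
  {3,5}:  v_{3} + v_{5} = v_{6} ; sig = (2;(1))
  {2,4}:  v_{2} + v_{4} = v_{3} + v_{7} ; sig = (2;(1,1))
  {2,5}:  v_{2} + v_{5} = 2·v_{6} + v_{7} ; sig = (2;(1,2))
  {1,2}:  v_{1} + v_{2} = 2·v_{6} ; sig = (2;(2))
  {3,6,7}:  v_{3} + v_{6} + v_{7} = v_{2} ; sig = (3;(1))

Signatures (|P|; sorted positive RHS coefficients), sorted:
{ (2;()),  (2;(1)) ×2,  (2;(1,1)),  (2;(1,2)),  (2;(2)),  (3;(1)) }


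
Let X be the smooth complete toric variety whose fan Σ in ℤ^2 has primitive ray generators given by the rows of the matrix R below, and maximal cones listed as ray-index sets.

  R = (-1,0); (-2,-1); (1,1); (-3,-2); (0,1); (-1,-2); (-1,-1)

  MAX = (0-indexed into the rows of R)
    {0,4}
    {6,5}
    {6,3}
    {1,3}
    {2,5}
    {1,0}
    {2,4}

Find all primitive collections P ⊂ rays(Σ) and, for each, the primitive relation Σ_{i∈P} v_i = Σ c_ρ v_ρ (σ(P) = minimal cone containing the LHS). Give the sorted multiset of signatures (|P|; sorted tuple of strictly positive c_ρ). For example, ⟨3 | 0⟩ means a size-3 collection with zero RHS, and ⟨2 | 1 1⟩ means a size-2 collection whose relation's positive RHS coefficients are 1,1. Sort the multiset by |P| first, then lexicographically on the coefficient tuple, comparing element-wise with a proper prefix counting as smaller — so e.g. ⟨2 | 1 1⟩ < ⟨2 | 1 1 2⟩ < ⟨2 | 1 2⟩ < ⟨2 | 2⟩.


Minimal non-faces — 14 found among 7 rays, 7 max cones:

  • {2,6}:  v_{2} + v_{6} = 0 ; sig = ⟨2 | 0⟩
  • {0,2}:  v_{0} + v_{2} = v_{4} ; sig = ⟨2 | 1⟩
  • {0,6}:  v_{0} + v_{6} = v_{1} ; sig = ⟨2 | 1⟩
  • {1,2}:  v_{1} + v_{2} = v_{0} ; sig = ⟨2 | 1⟩
  • {1,6}:  v_{1} + v_{6} = v_{3} ; sig = ⟨2 | 1⟩
  • {2,3}:  v_{2} + v_{3} = v_{1} ; sig = ⟨2 | 1⟩
  • {4,5}:  v_{4} + v_{5} = v_{6} ; sig = ⟨2 | 1⟩
  • {4,6}:  v_{4} + v_{6} = v_{0} ; sig = ⟨2 | 1⟩
  • {3,4}:  v_{3} + v_{4} = v_{0} + v_{1} ; sig = ⟨2 | 1 1⟩
  • {0,3}:  v_{0} + v_{3} = 2·v_{1} ; sig = ⟨2 | 2⟩
  • {0,5}:  v_{0} + v_{5} = 2·v_{6} ; sig = ⟨2 | 2⟩
  • {1,4}:  v_{1} + v_{4} = 2·v_{0} ; sig = ⟨2 | 2⟩
  • {1,5}:  v_{1} + v_{5} = 3·v_{6} ; sig = ⟨2 | 3⟩
  • {3,5}:  v_{3} + v_{5} = 4·v_{6} ; sig = ⟨2 | 4⟩

so the primitive-relation signature multiset is
{ ⟨2 | 0⟩,  ⟨2 | 1⟩ ×7,  ⟨2 | 1 1⟩,  ⟨2 | 2⟩ ×3,  ⟨2 | 3⟩,  ⟨2 | 4⟩ }


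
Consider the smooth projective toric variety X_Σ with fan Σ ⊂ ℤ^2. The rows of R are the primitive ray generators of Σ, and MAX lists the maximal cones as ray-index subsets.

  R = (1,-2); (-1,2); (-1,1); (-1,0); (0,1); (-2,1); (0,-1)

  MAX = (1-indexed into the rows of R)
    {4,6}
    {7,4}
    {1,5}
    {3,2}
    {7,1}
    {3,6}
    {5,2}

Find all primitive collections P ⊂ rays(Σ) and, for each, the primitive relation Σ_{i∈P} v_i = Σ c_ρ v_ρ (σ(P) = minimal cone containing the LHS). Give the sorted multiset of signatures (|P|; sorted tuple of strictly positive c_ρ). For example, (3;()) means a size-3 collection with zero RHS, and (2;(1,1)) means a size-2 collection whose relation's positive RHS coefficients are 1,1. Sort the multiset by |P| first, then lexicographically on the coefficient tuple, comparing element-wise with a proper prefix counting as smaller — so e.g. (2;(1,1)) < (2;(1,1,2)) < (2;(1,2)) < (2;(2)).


14 minimal non-faces of Δ(Σ) (on 7 rays):

  P={1,2}:  v_{1} + v_{2} = 0  so sig = (2;())
  P={5,7}:  v_{5} + v_{7} = 0  so sig = (2;())
  P={1,3}:  v_{1} + v_{3} = v_{7}  so sig = (2;(1))
  P={2,7}:  v_{2} + v_{7} = v_{3}  so sig = (2;(1))
  P={3,4}:  v_{3} + v_{4} = v_{6}  so sig = (2;(1))
  P={3,5}:  v_{3} + v_{5} = v_{2}  so sig = (2;(1))
  P={3,7}:  v_{3} + v_{7} = v_{4}  so sig = (2;(1))
  P={4,5}:  v_{4} + v_{5} = v_{3}  so sig = (2;(1))
  P={1,6}:  v_{1} + v_{6} = v_{4} + v_{7}  so sig = (2;(1,1))
  P={1,4}:  v_{1} + v_{4} = 2·v_{7}  so sig = (2;(2))
  P={2,4}:  v_{2} + v_{4} = 2·v_{3}  so sig = (2;(2))
  P={5,6}:  v_{5} + v_{6} = 2·v_{3}  so sig = (2;(2))
  P={6,7}:  v_{6} + v_{7} = 2·v_{4}  so sig = (2;(2))
  P={2,6}:  v_{2} + v_{6} = 3·v_{3}  so sig = (2;(3))

so the primitive-relation signature multiset is
    |P|=2: 14 collections, coeffs (), (), (1), (1), (1), (1), (1), (1), (1,1), (2), (2), (2), (2), (3)
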